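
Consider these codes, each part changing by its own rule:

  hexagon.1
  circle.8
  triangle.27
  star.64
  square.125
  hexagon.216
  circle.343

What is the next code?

Shape: hexagon, circle, triangle, star, square, hexagon, circle → triangle (repeats hexagon → circle → triangle → star → square).
Second component: perfect cubes: 1³, 2³, 3³, …; 1, 8, 27, 64, 125, 216, 343 → 512.
Combining the parts gives triangle.512.

triangle.512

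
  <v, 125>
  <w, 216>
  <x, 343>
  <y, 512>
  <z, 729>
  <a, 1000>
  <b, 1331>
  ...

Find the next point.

<c, 1728>

Letter: letters move forward 1 place in the alphabet, wrapping Z→A; v, w, x, y, z, a, b → c.
Second coordinate: perfect cubes: 5³, 6³, 7³, …, so 125, 216, 343, 512, 729, 1000, 1331 → 1728.
Combining the parts gives <c, 1728>.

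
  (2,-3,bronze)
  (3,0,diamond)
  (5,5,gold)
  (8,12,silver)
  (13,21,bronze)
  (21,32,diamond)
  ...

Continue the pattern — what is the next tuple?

First coordinate: each term is the sum of the two before it; 2, 3, 5, 8, 13, 21 → 34.
Second coordinate: differences are 3, 5, 7, … (increasing by 2 each time); -3, 0, 5, 12, 21, 32 → 45.
For the rank, repeats bronze → diamond → gold → silver: bronze, diamond, gold, silver, bronze, diamond → gold.
So the next tuple is (34,45,gold).

(34,45,gold)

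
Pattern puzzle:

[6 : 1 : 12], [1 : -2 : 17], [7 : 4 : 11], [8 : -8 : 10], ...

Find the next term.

First component: each term is the sum of the two before it, so 6, 1, 7, 8 → 15.
Second component: ×(-2) each step; 1, -2, 4, -8 → 16.
For the third component, together with the first component always sums to 18: 12, 17, 11, 10 → 3.
So the next term is [15 : 16 : 3].

[15 : 16 : 3]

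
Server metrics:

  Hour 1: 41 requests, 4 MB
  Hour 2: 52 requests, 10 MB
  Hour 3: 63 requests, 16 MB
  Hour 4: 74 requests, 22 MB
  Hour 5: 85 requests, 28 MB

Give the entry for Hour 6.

Requests — +11 each step: 41, 52, 63, 74, 85 → 96.
MB goes 4, 10, 16, 22, 28 → 34 (+6 each step).
Putting it together: 96 requests, 34 MB.

96 requests, 34 MB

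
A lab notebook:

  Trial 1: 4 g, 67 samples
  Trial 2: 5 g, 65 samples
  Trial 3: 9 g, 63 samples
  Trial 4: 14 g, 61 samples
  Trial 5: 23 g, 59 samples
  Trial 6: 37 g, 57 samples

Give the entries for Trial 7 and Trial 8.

60 g, 55 samples; 97 g, 53 samples

G: each term is the sum of the two before it, so 4, 5, 9, 14, 23, 37 → 60 → 97.
Samples: 67, 65, 63, 61, 59, 57 → 55 → 53 (−2 each step).
So the next two lines are 60 g, 55 samples and 97 g, 53 samples.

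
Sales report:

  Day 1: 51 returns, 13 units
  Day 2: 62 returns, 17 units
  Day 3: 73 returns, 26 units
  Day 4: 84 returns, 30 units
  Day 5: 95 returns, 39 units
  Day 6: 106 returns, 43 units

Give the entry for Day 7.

117 returns, 52 units

Returns — +11 each step: 51, 62, 73, 84, 95, 106 → 117.
Units — alternating steps +4, +9, +4, +9, …: 13, 17, 26, 30, 39, 43 → 52.
Putting it together: 117 returns, 52 units.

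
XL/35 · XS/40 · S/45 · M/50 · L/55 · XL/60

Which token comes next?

Size: repeats XL → XS → S → M → L, so XL, XS, S, M, L, XL → XS.
Second component goes 35, 40, 45, 50, 55, 60 → 65 (+5 each step).
Combining the parts gives XS/65.

XS/65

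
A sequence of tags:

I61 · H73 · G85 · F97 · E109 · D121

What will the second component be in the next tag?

Second component: 61, 73, 85, 97, 109, 121 → 133 (+12 each step).

133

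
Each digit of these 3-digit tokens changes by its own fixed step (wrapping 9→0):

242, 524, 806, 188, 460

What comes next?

742

First digit goes 2, 5, 8, 1, 4 → 7 (+3 each step, mod 10).
For the second digit, −2 each step, mod 10: 4, 2, 0, 8, 6 → 4.
Third digit: +2 each step, mod 10; 2, 4, 6, 8, 0 → 2.
Putting it together: 742.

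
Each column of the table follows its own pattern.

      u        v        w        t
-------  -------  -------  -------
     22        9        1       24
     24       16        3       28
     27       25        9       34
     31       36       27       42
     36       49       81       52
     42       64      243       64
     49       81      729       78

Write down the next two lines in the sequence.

57  100  2187  94; 66  121  6561  112

For the column u, differences are 2, 3, 4, … (increasing by 1 each time): 22, 24, 27, 31, 36, 42, 49 → 57 → 66.
Column v: 9, 16, 25, 36, 49, 64, 81 → 100 → 121 (perfect squares: 3², 4², 5², …).
Column w: 1, 3, 9, 27, 81, 243, 729 → 2187 → 6561 (×3 each step).
Column t goes 24, 28, 34, 42, 52, 64, 78 → 94 → 112 (differences are 4, 6, 8, … (increasing by 2 each time)).
So the next two lines are 57  100  2187  94 and 66  121  6561  112.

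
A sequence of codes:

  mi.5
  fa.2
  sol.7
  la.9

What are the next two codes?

Note goes mi, fa, sol, la → ti → do (runs through the solfège scale do→ti).
Second component — each term is the sum of the two before it: 5, 2, 7, 9 → 16 → 25.
Putting the parts together: ti.16 and then do.25.

ti.16, do.25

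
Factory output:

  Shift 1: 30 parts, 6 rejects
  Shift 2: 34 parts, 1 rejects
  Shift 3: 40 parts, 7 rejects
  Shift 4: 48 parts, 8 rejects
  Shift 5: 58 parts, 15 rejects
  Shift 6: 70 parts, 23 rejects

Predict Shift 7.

84 parts, 38 rejects

Parts: 30, 34, 40, 48, 58, 70 → 84 (differences are 4, 6, 8, … (increasing by 2 each time)).
Rejects — each term is the sum of the two before it: 6, 1, 7, 8, 15, 23 → 38.
Combining the parts gives 84 parts, 38 rejects.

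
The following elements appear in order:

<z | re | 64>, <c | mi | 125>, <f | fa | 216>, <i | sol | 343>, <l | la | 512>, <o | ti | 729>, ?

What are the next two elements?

<r | do | 1000>, <u | re | 1331>

Letter: z, c, f, i, l, o → r → u (letters move forward 3 places in the alphabet, wrapping Z→A).
Note goes re, mi, fa, sol, la, ti → do → re (runs through the solfège scale do→ti).
Third slot: perfect cubes: 4³, 5³, 6³, …; 64, 125, 216, 343, 512, 729 → 1000 → 1331.
So the next two elements are <r | do | 1000> and <u | re | 1331>.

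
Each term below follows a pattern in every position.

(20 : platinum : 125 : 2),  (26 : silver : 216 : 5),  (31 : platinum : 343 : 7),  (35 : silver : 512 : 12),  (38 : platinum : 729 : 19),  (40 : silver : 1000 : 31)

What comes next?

First value: differences are 6, 5, 4, … (decreasing by 1 each time), so 20, 26, 31, 35, 38, 40 → 41.
For the metal, alternates platinum ↔ silver: platinum, silver, platinum, silver, platinum, silver → platinum.
Third value goes 125, 216, 343, 512, 729, 1000 → 1331 (perfect cubes: 5³, 6³, 7³, …).
Fourth value: 2, 5, 7, 12, 19, 31 → 50 (each term is the sum of the two before it).
Putting it together: (41 : platinum : 1331 : 50).

(41 : platinum : 1331 : 50)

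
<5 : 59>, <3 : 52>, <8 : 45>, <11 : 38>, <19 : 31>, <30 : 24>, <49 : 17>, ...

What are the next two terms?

<79 : 10>, <128 : 3>

First entry — each term is the sum of the two before it: 5, 3, 8, 11, 19, 30, 49 → 79 → 128.
Second entry — −7 each step: 59, 52, 45, 38, 31, 24, 17 → 10 → 3.
Putting the parts together: <79 : 10> and then <128 : 3>.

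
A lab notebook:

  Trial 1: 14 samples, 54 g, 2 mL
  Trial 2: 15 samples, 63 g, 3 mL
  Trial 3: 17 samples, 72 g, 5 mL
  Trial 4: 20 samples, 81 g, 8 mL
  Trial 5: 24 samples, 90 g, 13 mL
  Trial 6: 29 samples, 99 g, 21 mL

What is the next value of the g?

G — +9 each step: 54, 63, 72, 81, 90, 99 → 108.

108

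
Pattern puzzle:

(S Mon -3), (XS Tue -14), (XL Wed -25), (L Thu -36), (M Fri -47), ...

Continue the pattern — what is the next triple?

(S Sat -58)

Size — runs backward through clothing sizes XS→XL: S, XS, XL, L, M → S.
For the day, runs through the weekdays Mon→Sun: Mon, Tue, Wed, Thu, Fri → Sat.
Third slot — −11 each step: -3, -14, -25, -36, -47 → -58.
So the next triple is (S Sat -58).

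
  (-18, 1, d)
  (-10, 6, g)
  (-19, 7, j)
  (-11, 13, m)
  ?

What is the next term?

(-20, 20, p)

For the first coordinate, alternating steps +8, −9, +8, −9, …: -18, -10, -19, -11 → -20.
Second coordinate goes 1, 6, 7, 13 → 20 (each term is the sum of the two before it).
Letter: letters move forward 3 places in the alphabet; d, g, j, m → p.
Combining the parts gives (-20, 20, p).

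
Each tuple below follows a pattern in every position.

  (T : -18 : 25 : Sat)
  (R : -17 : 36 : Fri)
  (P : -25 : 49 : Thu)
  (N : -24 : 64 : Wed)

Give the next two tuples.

(L : -32 : 81 : Tue), (J : -31 : 100 : Mon)

For the letter, letters move back 2 places in the alphabet: T, R, P, N → L → J.
Second coordinate — alternating steps +1, −8, +1, −8, …: -18, -17, -25, -24 → -32 → -31.
Third coordinate — perfect squares: 5², 6², 7², …: 25, 36, 49, 64 → 81 → 100.
Day: runs backward through the weekdays Mon→Sun; Sat, Fri, Thu, Wed → Tue → Mon.
So the next two tuples are (L : -32 : 81 : Tue) and (J : -31 : 100 : Mon).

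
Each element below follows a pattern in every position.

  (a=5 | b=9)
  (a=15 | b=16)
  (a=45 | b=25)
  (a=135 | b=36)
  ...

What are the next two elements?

For the a, ×3 each step: 5, 15, 45, 135 → 405 → 1215.
B: perfect squares: 3², 4², 5², …, so 9, 16, 25, 36 → 49 → 64.
So the next two elements are (a=405 | b=49) and (a=1215 | b=64).

(a=405 | b=49), (a=1215 | b=64)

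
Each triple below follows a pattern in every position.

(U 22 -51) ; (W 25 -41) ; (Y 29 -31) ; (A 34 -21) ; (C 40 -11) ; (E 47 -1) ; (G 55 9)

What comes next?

For the letter, letters move forward 2 places in the alphabet, wrapping Z→A: U, W, Y, A, C, E, G → I.
Second value: differences are 3, 4, 5, … (increasing by 1 each time); 22, 25, 29, 34, 40, 47, 55 → 64.
Third value goes -51, -41, -31, -21, -11, -1, 9 → 19 (+10 each step).
Putting it together: (I 64 19).

(I 64 19)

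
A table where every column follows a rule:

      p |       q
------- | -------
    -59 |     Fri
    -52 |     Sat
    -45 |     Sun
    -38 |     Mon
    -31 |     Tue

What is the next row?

Column p — +7 each step: -59, -52, -45, -38, -31 → -24.
For the column q, runs through the weekdays Mon→Sun: Fri, Sat, Sun, Mon, Tue → Wed.
So the next row is -24  Wed.

-24  Wed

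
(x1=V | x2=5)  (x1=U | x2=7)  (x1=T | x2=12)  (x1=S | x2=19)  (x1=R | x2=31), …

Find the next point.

X1: V, U, T, S, R → Q (letters move back 1 place in the alphabet).
X2 goes 5, 7, 12, 19, 31 → 50 (each term is the sum of the two before it).
Putting it together: (x1=Q | x2=50).

(x1=Q | x2=50)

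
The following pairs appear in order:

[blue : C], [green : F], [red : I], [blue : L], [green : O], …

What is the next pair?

[red : R]

Colour: blue, green, red, blue, green → red (repeats blue → green → red).
Letter: C, F, I, L, O → R (letters move forward 3 places in the alphabet).
Combining the parts gives [red : R].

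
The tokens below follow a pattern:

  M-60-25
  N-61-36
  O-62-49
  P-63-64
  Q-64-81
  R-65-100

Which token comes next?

Letter: M, N, O, P, Q, R → S (letters move forward 1 place in the alphabet).
Second component: 60, 61, 62, 63, 64, 65 → 66 (+1 each step).
Third component goes 25, 36, 49, 64, 81, 100 → 121 (perfect squares: 5², 6², 7², …).
So the next token is S-66-121.

S-66-121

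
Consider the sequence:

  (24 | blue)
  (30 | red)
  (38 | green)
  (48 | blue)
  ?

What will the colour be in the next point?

red

Colour: repeats blue → red → green; blue, red, green, blue → red.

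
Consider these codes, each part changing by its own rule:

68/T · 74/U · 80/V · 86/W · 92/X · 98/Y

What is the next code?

First component: +6 each step; 68, 74, 80, 86, 92, 98 → 104.
Letter: T, U, V, W, X, Y → Z (letters move forward 1 place in the alphabet).
Combining the parts gives 104/Z.

104/Z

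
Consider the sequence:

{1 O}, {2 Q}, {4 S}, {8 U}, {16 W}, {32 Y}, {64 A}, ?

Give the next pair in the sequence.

First value — ×2 each step: 1, 2, 4, 8, 16, 32, 64 → 128.
Letter: O, Q, S, U, W, Y, A → C (letters move forward 2 places in the alphabet, wrapping Z→A).
So the next pair is {128 C}.

{128 C}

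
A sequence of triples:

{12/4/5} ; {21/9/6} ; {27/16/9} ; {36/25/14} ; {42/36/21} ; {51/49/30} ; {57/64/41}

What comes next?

First coordinate: alternating steps +9, +6, +9, +6, …; 12, 21, 27, 36, 42, 51, 57 → 66.
For the second coordinate, perfect squares: 2², 3², 4², …: 4, 9, 16, 25, 36, 49, 64 → 81.
Third coordinate: 5, 6, 9, 14, 21, 30, 41 → 54 (differences are 1, 3, 5, … (increasing by 2 each time)).
Putting it together: {66/81/54}.

{66/81/54}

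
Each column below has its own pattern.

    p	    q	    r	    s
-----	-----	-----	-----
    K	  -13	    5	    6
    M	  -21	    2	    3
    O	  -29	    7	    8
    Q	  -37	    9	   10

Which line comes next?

S  -45  16  17

For the column p, letters move forward 2 places in the alphabet: K, M, O, Q → S.
Column q: −8 each step, so -13, -21, -29, -37 → -45.
For the column r, each term is the sum of the two before it: 5, 2, 7, 9 → 16.
Column s: always 1 more than the column r, so 6, 3, 8, 10 → 17.
Combining the parts gives S  -45  16  17.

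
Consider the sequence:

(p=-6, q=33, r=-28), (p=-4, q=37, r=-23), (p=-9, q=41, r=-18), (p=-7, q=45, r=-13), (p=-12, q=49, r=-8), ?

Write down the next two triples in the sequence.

P: alternating steps +2, −5, +2, −5, …, so -6, -4, -9, -7, -12 → -10 → -15.
For the q, +4 each step: 33, 37, 41, 45, 49 → 53 → 57.
For the r, +5 each step: -28, -23, -18, -13, -8 → -3 → 2.
So the next two triples are (p=-10, q=53, r=-3) and (p=-15, q=57, r=2).

(p=-10, q=53, r=-3), (p=-15, q=57, r=2)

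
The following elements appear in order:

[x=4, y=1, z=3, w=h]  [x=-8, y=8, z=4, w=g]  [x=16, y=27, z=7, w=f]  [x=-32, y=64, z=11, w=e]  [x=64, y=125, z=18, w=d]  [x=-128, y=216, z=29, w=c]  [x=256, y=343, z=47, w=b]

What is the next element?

[x=-512, y=512, z=76, w=a]

For the x, ×(-2) each step: 4, -8, 16, -32, 64, -128, 256 → -512.
Y: 1, 8, 27, 64, 125, 216, 343 → 512 (perfect cubes: 1³, 2³, 3³, …).
Z — each term is the sum of the two before it: 3, 4, 7, 11, 18, 29, 47 → 76.
W — letters move back 1 place in the alphabet: h, g, f, e, d, c, b → a.
Putting it together: [x=-512, y=512, z=76, w=a].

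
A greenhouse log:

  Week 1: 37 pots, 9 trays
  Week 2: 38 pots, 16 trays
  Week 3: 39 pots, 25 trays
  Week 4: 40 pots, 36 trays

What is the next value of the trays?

Pots: 37, 38, 39, 40 → 41 (+1 each step).
Trays — perfect squares: 3², 4², 5², …: 9, 16, 25, 36 → 49.

49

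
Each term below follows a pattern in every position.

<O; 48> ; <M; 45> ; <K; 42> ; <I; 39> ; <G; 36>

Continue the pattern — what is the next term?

Letter: letters move back 2 places in the alphabet; O, M, K, I, G → E.
Second value: −3 each step, so 48, 45, 42, 39, 36 → 33.
So the next term is <E; 33>.

<E; 33>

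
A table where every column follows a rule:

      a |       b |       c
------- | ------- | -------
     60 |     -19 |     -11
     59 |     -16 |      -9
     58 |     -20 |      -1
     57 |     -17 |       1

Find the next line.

56  -21  9

Column a: −1 each step; 60, 59, 58, 57 → 56.
Column b: alternating steps +3, −4, +3, −4, …, so -19, -16, -20, -17 → -21.
For the column c, alternating steps +2, +8, +2, +8, …: -11, -9, -1, 1 → 9.
Combining the parts gives 56  -21  9.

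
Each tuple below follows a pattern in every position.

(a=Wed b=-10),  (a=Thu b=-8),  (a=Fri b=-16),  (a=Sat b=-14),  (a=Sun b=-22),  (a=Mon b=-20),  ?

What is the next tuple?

(a=Tue b=-28)

A goes Wed, Thu, Fri, Sat, Sun, Mon → Tue (runs through the weekdays Mon→Sun).
B: -10, -8, -16, -14, -22, -20 → -28 (alternating steps +2, −8, +2, −8, …).
Putting it together: (a=Tue b=-28).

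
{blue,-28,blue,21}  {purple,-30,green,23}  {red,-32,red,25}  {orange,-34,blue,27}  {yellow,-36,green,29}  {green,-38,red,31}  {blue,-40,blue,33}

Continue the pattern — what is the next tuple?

{purple,-42,green,35}

First colour: repeats blue → purple → red → orange → yellow → green; blue, purple, red, orange, yellow, green, blue → purple.
Second value: −2 each step; -28, -30, -32, -34, -36, -38, -40 → -42.
Second colour — repeats blue → green → red: blue, green, red, blue, green, red, blue → green.
Fourth value: together with the second value always sums to -7; 21, 23, 25, 27, 29, 31, 33 → 35.
Putting it together: {purple,-42,green,35}.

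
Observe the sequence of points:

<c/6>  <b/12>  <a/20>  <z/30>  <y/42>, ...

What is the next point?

<x/56>

For the letter, letters move back 1 place in the alphabet, wrapping A→Z: c, b, a, z, y → x.
Second value: differences are 6, 8, 10, … (increasing by 2 each time); 6, 12, 20, 30, 42 → 56.
Putting it together: <x/56>.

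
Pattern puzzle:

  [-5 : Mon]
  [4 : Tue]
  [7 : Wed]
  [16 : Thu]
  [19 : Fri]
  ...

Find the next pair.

First slot: alternating steps +9, +3, +9, +3, …; -5, 4, 7, 16, 19 → 28.
Day: runs through the weekdays Mon→Sun, so Mon, Tue, Wed, Thu, Fri → Sat.
Putting it together: [28 : Sat].

[28 : Sat]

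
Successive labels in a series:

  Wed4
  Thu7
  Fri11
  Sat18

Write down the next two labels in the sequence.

Sun29, Mon47

Day — runs through the weekdays Mon→Sun: Wed, Thu, Fri, Sat → Sun → Mon.
Second component: each term is the sum of the two before it; 4, 7, 11, 18 → 29 → 47.
So the next two labels are Sun29 and Mon47.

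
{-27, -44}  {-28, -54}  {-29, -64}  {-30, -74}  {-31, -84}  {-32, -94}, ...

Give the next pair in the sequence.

First component: −1 each step, so -27, -28, -29, -30, -31, -32 → -33.
For the second component, −10 each step: -44, -54, -64, -74, -84, -94 → -104.
Putting it together: {-33, -104}.

{-33, -104}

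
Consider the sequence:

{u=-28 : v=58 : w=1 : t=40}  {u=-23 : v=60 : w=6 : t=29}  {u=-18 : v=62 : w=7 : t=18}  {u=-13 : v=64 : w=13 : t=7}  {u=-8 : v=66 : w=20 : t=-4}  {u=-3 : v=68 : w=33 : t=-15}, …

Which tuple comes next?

U: -28, -23, -18, -13, -8, -3 → 2 (+5 each step).
V — +2 each step: 58, 60, 62, 64, 66, 68 → 70.
W: each term is the sum of the two before it; 1, 6, 7, 13, 20, 33 → 53.
For the t, −11 each step: 40, 29, 18, 7, -4, -15 → -26.
Putting it together: {u=2 : v=70 : w=53 : t=-26}.

{u=2 : v=70 : w=53 : t=-26}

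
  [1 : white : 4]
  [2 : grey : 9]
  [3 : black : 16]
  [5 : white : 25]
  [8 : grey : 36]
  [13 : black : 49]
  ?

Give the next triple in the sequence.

[21 : white : 64]

First slot: each term is the sum of the two before it, so 1, 2, 3, 5, 8, 13 → 21.
Shade — repeats white → grey → black: white, grey, black, white, grey, black → white.
For the third slot, perfect squares: 2², 3², 4², …: 4, 9, 16, 25, 36, 49 → 64.
Combining the parts gives [21 : white : 64].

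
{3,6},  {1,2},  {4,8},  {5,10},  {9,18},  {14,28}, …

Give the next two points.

For the first coordinate, each term is the sum of the two before it: 3, 1, 4, 5, 9, 14 → 23 → 37.
Second coordinate: always 2 × the first coordinate, so 6, 2, 8, 10, 18, 28 → 46 → 74.
So the next two points are {23,46} and {37,74}.

{23,46}, {37,74}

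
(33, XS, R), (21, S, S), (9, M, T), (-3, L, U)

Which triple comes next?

First value: −12 each step; 33, 21, 9, -3 → -15.
Size — runs through clothing sizes XS→XL: XS, S, M, L → XL.
Letter: letters move forward 1 place in the alphabet, so R, S, T, U → V.
Combining the parts gives (-15, XL, V).

(-15, XL, V)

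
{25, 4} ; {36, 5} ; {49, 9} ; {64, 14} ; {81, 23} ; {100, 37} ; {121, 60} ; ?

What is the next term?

{144, 97}

For the first entry, perfect squares: 5², 6², 7², …: 25, 36, 49, 64, 81, 100, 121 → 144.
Second entry: each term is the sum of the two before it; 4, 5, 9, 14, 23, 37, 60 → 97.
Putting it together: {144, 97}.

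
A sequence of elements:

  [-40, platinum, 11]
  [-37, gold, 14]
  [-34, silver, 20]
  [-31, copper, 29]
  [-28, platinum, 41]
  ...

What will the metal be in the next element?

Metal: platinum, gold, silver, copper, platinum → gold (repeats platinum → gold → silver → copper).

gold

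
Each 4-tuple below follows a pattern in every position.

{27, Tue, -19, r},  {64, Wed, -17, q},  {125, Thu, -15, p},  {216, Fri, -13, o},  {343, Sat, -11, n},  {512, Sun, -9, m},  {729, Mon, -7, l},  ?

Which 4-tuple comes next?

{1000, Tue, -5, k}

For the first value, perfect cubes: 3³, 4³, 5³, …: 27, 64, 125, 216, 343, 512, 729 → 1000.
Day: Tue, Wed, Thu, Fri, Sat, Sun, Mon → Tue (runs through the weekdays Mon→Sun).
Third value: -19, -17, -15, -13, -11, -9, -7 → -5 (+2 each step).
Letter: letters move back 1 place in the alphabet, so r, q, p, o, n, m, l → k.
Combining the parts gives {1000, Tue, -5, k}.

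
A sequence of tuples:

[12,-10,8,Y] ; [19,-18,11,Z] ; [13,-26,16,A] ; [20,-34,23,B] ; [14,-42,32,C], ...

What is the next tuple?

First coordinate: alternating steps +7, −6, +7, −6, …; 12, 19, 13, 20, 14 → 21.
Second coordinate: −8 each step; -10, -18, -26, -34, -42 → -50.
Third coordinate: 8, 11, 16, 23, 32 → 43 (differences are 3, 5, 7, … (increasing by 2 each time)).
Letter: Y, Z, A, B, C → D (letters move forward 1 place in the alphabet, wrapping Z→A).
Combining the parts gives [21,-50,43,D].

[21,-50,43,D]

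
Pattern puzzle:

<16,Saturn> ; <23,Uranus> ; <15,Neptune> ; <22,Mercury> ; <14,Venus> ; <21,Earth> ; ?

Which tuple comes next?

<13,Mars>

First component: 16, 23, 15, 22, 14, 21 → 13 (alternating steps +7, −8, +7, −8, …).
Planet: runs through the planets Mercury→Neptune, so Saturn, Uranus, Neptune, Mercury, Venus, Earth → Mars.
Combining the parts gives <13,Mars>.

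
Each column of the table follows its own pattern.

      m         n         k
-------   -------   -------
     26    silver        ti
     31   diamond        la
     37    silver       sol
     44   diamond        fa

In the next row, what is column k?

mi

Column m: 26, 31, 37, 44 → 52 (differences are 5, 6, 7, … (increasing by 1 each time)).
For the column n, alternates silver ↔ diamond: silver, diamond, silver, diamond → silver.
Column k: ti, la, sol, fa → mi (runs backward through the solfège scale do→ti).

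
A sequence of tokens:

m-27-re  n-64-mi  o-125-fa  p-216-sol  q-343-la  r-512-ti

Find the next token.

Letter: m, n, o, p, q, r → s (letters move forward 1 place in the alphabet).
Second component — perfect cubes: 3³, 4³, 5³, …: 27, 64, 125, 216, 343, 512 → 729.
For the note, runs through the solfège scale do→ti: re, mi, fa, sol, la, ti → do.
So the next token is s-729-do.

s-729-do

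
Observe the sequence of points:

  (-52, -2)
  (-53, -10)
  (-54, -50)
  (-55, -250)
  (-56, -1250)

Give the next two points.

First part: −1 each step, so -52, -53, -54, -55, -56 → -57 → -58.
Second part: ×5 each step; -2, -10, -50, -250, -1250 → -6250 → -31250.
So the next two points are (-57, -6250) and (-58, -31250).

(-57, -6250), (-58, -31250)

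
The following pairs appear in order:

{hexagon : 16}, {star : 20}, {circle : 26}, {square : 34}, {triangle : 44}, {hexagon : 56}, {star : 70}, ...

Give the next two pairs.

{circle : 86}, {square : 104}

For the shape, repeats hexagon → star → circle → square → triangle: hexagon, star, circle, square, triangle, hexagon, star → circle → square.
Second entry: differences are 4, 6, 8, … (increasing by 2 each time); 16, 20, 26, 34, 44, 56, 70 → 86 → 104.
So the next two pairs are {circle : 86} and {square : 104}.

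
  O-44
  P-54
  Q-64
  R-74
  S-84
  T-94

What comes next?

U-104

Letter: letters move forward 1 place in the alphabet, so O, P, Q, R, S, T → U.
Second component goes 44, 54, 64, 74, 84, 94 → 104 (+10 each step).
Putting it together: U-104.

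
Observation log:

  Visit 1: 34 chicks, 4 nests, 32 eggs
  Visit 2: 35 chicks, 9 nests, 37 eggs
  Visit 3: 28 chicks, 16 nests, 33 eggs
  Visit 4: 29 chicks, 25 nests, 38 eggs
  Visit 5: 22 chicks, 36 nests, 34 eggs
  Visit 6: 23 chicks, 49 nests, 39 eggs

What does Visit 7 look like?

16 chicks, 64 nests, 35 eggs

For the chicks, alternating steps +1, −7, +1, −7, …: 34, 35, 28, 29, 22, 23 → 16.
Nests: perfect squares: 2², 3², 4², …, so 4, 9, 16, 25, 36, 49 → 64.
Eggs: 32, 37, 33, 38, 34, 39 → 35 (alternating steps +5, −4, +5, −4, …).
So the next line is 16 chicks, 64 nests, 35 eggs.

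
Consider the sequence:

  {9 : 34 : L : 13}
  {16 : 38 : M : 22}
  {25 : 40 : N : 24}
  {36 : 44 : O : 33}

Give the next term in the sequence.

First slot: perfect squares: 3², 4², 5², …, so 9, 16, 25, 36 → 49.
For the second slot, alternating steps +4, +2, +4, +2, …: 34, 38, 40, 44 → 46.
For the letter, letters move forward 1 place in the alphabet: L, M, N, O → P.
Fourth slot — alternating steps +9, +2, +9, +2, …: 13, 22, 24, 33 → 35.
Putting it together: {49 : 46 : P : 35}.

{49 : 46 : P : 35}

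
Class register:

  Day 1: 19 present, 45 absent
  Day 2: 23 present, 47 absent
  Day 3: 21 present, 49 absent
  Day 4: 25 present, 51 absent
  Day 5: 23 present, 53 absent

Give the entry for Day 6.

27 present, 55 absent

Present — alternating steps +4, −2, +4, −2, …: 19, 23, 21, 25, 23 → 27.
Absent: +2 each step; 45, 47, 49, 51, 53 → 55.
Combining the parts gives 27 present, 55 absent.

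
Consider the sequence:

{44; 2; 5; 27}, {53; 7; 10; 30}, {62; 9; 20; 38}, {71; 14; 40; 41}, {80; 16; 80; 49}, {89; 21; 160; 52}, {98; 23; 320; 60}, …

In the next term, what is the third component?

640

First component — +9 each step: 44, 53, 62, 71, 80, 89, 98 → 107.
Second component: alternating steps +5, +2, +5, +2, …; 2, 7, 9, 14, 16, 21, 23 → 28.
Third component — ×2 each step: 5, 10, 20, 40, 80, 160, 320 → 640.
Fourth component — alternating steps +3, +8, +3, +8, …: 27, 30, 38, 41, 49, 52, 60 → 63.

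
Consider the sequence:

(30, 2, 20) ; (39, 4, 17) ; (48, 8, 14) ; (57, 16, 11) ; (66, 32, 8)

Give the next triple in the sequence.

First component — +9 each step: 30, 39, 48, 57, 66 → 75.
For the second component, ×2 each step: 2, 4, 8, 16, 32 → 64.
Third component: 20, 17, 14, 11, 8 → 5 (−3 each step).
Combining the parts gives (75, 64, 5).

(75, 64, 5)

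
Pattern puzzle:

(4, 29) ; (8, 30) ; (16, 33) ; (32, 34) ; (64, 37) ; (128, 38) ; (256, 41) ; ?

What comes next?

(512, 42)

First coordinate: ×2 each step; 4, 8, 16, 32, 64, 128, 256 → 512.
For the second coordinate, alternating steps +1, +3, +1, +3, …: 29, 30, 33, 34, 37, 38, 41 → 42.
So the next element is (512, 42).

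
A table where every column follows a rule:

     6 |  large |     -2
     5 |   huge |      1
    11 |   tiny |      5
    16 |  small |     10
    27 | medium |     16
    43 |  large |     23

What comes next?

First component: 6, 5, 11, 16, 27, 43 → 70 (each term is the sum of the two before it).
Size: repeats large → huge → tiny → small → medium, so large, huge, tiny, small, medium, large → huge.
Third component: differences are 3, 4, 5, … (increasing by 1 each time); -2, 1, 5, 10, 16, 23 → 31.
Putting it together: 70  huge  31.

70  huge  31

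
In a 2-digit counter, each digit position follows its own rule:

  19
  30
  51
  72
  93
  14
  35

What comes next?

56

First digit goes 1, 3, 5, 7, 9, 1, 3 → 5 (+2 each step, mod 10).
Second digit goes 9, 0, 1, 2, 3, 4, 5 → 6 (+1 each step, mod 10).
Putting it together: 56.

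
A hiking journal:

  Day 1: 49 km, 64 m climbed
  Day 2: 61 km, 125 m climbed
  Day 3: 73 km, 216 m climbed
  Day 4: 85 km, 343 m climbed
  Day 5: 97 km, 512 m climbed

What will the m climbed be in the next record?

Km: 49, 61, 73, 85, 97 → 109 (+12 each step).
M climbed: perfect cubes: 4³, 5³, 6³, …; 64, 125, 216, 343, 512 → 729.

729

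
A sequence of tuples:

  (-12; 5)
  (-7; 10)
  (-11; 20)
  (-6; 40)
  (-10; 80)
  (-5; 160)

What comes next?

(-9; 320)

For the first value, alternating steps +5, −4, +5, −4, …: -12, -7, -11, -6, -10, -5 → -9.
Second value: ×2 each step; 5, 10, 20, 40, 80, 160 → 320.
So the next tuple is (-9; 320).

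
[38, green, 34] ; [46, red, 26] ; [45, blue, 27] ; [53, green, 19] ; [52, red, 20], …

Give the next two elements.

For the first slot, alternating steps +8, −1, +8, −1, …: 38, 46, 45, 53, 52 → 60 → 59.
Colour: repeats green → red → blue; green, red, blue, green, red → blue → green.
For the third slot, together with the first slot always sums to 72: 34, 26, 27, 19, 20 → 12 → 13.
So the next two elements are [60, blue, 12] and [59, green, 13].

[60, blue, 12], [59, green, 13]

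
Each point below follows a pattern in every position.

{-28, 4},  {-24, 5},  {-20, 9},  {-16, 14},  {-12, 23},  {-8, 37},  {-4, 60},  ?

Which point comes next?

{0, 97}

First part goes -28, -24, -20, -16, -12, -8, -4 → 0 (+4 each step).
For the second part, each term is the sum of the two before it: 4, 5, 9, 14, 23, 37, 60 → 97.
Combining the parts gives {0, 97}.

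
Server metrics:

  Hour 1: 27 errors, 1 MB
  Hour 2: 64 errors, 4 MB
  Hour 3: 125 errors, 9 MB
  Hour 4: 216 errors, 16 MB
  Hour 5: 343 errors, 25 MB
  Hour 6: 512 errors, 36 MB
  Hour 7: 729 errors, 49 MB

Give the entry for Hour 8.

1000 errors, 64 MB

Errors: perfect cubes: 3³, 4³, 5³, …, so 27, 64, 125, 216, 343, 512, 729 → 1000.
MB — perfect squares: 1², 2², 3², …: 1, 4, 9, 16, 25, 36, 49 → 64.
Combining the parts gives 1000 errors, 64 MB.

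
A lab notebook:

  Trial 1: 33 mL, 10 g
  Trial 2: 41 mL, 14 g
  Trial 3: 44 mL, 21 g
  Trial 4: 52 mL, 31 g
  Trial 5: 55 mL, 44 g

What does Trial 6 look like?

For the mL, alternating steps +8, +3, +8, +3, …: 33, 41, 44, 52, 55 → 63.
G: differences are 4, 7, 10, … (increasing by 3 each time), so 10, 14, 21, 31, 44 → 60.
So the next record is 63 mL, 60 g.

63 mL, 60 g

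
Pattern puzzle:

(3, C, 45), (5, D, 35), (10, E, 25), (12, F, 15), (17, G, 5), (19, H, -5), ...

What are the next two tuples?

(24, I, -15), (26, J, -25)

First entry — alternating steps +2, +5, +2, +5, …: 3, 5, 10, 12, 17, 19 → 24 → 26.
Letter — letters move forward 1 place in the alphabet: C, D, E, F, G, H → I → J.
For the third entry, −10 each step: 45, 35, 25, 15, 5, -5 → -15 → -25.
Putting the parts together: (24, I, -15) and then (26, J, -25).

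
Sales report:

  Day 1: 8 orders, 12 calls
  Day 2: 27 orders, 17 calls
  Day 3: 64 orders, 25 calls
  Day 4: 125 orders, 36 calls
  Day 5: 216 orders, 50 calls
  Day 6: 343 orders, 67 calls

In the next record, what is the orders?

Orders: 8, 27, 64, 125, 216, 343 → 512 (perfect cubes: 2³, 3³, 4³, …).

512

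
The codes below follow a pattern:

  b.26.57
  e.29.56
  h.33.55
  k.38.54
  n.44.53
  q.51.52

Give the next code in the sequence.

Letter: b, e, h, k, n, q → t (letters move forward 3 places in the alphabet).
Second component goes 26, 29, 33, 38, 44, 51 → 59 (differences are 3, 4, 5, … (increasing by 1 each time)).
Third component goes 57, 56, 55, 54, 53, 52 → 51 (−1 each step).
Combining the parts gives t.59.51.

t.59.51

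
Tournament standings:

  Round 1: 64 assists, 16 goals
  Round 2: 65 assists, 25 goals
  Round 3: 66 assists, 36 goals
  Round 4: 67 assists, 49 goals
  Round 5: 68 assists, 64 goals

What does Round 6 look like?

69 assists, 81 goals

Assists goes 64, 65, 66, 67, 68 → 69 (+1 each step).
Goals: perfect squares: 4², 5², 6², …; 16, 25, 36, 49, 64 → 81.
Putting it together: 69 assists, 81 goals.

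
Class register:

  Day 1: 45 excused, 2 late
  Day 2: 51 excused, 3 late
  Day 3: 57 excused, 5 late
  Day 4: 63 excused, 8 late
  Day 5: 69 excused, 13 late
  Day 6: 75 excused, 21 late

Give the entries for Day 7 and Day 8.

Excused: +6 each step; 45, 51, 57, 63, 69, 75 → 81 → 87.
Late — each term is the sum of the two before it: 2, 3, 5, 8, 13, 21 → 34 → 55.
So the next two rows are 81 excused, 34 late and 87 excused, 55 late.

81 excused, 34 late; 87 excused, 55 late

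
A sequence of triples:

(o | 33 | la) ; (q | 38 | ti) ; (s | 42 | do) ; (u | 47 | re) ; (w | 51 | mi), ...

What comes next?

Letter: letters move forward 2 places in the alphabet, so o, q, s, u, w → y.
Second part: alternating steps +5, +4, +5, +4, …, so 33, 38, 42, 47, 51 → 56.
Note: runs through the solfège scale do→ti; la, ti, do, re, mi → fa.
Combining the parts gives (y | 56 | fa).

(y | 56 | fa)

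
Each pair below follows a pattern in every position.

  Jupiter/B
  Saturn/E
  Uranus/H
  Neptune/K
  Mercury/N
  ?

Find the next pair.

Venus/Q

Planet: runs through the planets Mercury→Neptune; Jupiter, Saturn, Uranus, Neptune, Mercury → Venus.
Letter — letters move forward 3 places in the alphabet: B, E, H, K, N → Q.
Putting it together: Venus/Q.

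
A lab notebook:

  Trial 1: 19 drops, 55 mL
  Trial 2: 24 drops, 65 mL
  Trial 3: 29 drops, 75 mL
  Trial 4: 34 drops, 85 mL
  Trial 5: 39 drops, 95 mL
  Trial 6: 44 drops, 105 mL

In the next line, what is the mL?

115

ML — +10 each step: 55, 65, 75, 85, 95, 105 → 115.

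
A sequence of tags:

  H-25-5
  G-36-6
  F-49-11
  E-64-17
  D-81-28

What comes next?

C-100-45

Letter goes H, G, F, E, D → C (letters move back 1 place in the alphabet).
Second component: perfect squares: 5², 6², 7², …, so 25, 36, 49, 64, 81 → 100.
Third component: 5, 6, 11, 17, 28 → 45 (each term is the sum of the two before it).
Putting it together: C-100-45.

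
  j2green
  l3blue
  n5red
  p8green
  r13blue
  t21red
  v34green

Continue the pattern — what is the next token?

Letter goes j, l, n, p, r, t, v → x (letters move forward 2 places in the alphabet).
Second component goes 2, 3, 5, 8, 13, 21, 34 → 55 (each term is the sum of the two before it).
For the colour, repeats green → blue → red: green, blue, red, green, blue, red, green → blue.
Combining the parts gives x55blue.

x55blue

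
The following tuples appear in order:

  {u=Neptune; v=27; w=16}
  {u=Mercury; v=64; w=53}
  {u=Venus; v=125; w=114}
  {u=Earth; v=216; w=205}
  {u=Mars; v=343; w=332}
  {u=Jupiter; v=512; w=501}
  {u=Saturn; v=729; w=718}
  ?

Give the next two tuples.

U: Neptune, Mercury, Venus, Earth, Mars, Jupiter, Saturn → Uranus → Neptune (runs through the planets Mercury→Neptune).
V: perfect cubes: 3³, 4³, 5³, …, so 27, 64, 125, 216, 343, 512, 729 → 1000 → 1331.
W: always 11 less than the v; 16, 53, 114, 205, 332, 501, 718 → 989 → 1320.
Putting the parts together: {u=Uranus; v=1000; w=989} and then {u=Neptune; v=1331; w=1320}.

{u=Uranus; v=1000; w=989}, {u=Neptune; v=1331; w=1320}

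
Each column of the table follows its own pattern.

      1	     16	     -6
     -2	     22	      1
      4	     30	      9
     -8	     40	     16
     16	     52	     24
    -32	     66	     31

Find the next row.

First component: ×(-2) each step, so 1, -2, 4, -8, 16, -32 → 64.
For the second component, differences are 6, 8, 10, … (increasing by 2 each time): 16, 22, 30, 40, 52, 66 → 82.
Third component: -6, 1, 9, 16, 24, 31 → 39 (alternating steps +7, +8, +7, +8, …).
Putting it together: 64  82  39.

64  82  39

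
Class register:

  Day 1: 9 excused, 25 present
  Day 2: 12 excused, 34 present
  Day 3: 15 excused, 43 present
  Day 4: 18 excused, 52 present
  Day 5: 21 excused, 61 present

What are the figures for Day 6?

Excused — +3 each step: 9, 12, 15, 18, 21 → 24.
Present — +9 each step: 25, 34, 43, 52, 61 → 70.
Putting it together: 24 excused, 70 present.

24 excused, 70 present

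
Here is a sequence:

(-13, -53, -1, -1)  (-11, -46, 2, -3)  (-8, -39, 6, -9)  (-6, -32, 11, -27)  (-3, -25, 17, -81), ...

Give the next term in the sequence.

(-1, -18, 24, -243)

For the first value, alternating steps +2, +3, +2, +3, …: -13, -11, -8, -6, -3 → -1.
Second value: +7 each step, so -53, -46, -39, -32, -25 → -18.
Third value: differences are 3, 4, 5, … (increasing by 1 each time), so -1, 2, 6, 11, 17 → 24.
Fourth value: ×3 each step; -1, -3, -9, -27, -81 → -243.
Combining the parts gives (-1, -18, 24, -243).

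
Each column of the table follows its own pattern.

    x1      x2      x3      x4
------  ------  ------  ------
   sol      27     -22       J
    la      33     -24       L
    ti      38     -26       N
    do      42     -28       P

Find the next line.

re  45  -30  R

Column x1: sol, la, ti, do → re (runs through the solfège scale do→ti).
Column x2 — differences are 6, 5, 4, … (decreasing by 1 each time): 27, 33, 38, 42 → 45.
Column x3 — −2 each step: -22, -24, -26, -28 → -30.
Column x4: letters move forward 2 places in the alphabet; J, L, N, P → R.
Combining the parts gives re  45  -30  R.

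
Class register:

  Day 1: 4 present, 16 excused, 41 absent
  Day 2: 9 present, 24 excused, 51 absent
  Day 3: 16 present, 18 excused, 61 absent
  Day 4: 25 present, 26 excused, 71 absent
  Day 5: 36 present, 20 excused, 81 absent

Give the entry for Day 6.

49 present, 28 excused, 91 absent

Present: 4, 9, 16, 25, 36 → 49 (perfect squares: 2², 3², 4², …).
For the excused, alternating steps +8, −6, +8, −6, …: 16, 24, 18, 26, 20 → 28.
Absent goes 41, 51, 61, 71, 81 → 91 (+10 each step).
Combining the parts gives 49 present, 28 excused, 91 absent.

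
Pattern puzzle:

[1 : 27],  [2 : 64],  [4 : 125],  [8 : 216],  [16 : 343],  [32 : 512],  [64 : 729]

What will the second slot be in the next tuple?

Second slot — perfect cubes: 3³, 4³, 5³, …: 27, 64, 125, 216, 343, 512, 729 → 1000.

1000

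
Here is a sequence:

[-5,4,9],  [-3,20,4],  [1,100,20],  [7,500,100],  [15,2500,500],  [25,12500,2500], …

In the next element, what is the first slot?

37

First slot goes -5, -3, 1, 7, 15, 25 → 37 (differences are 2, 4, 6, … (increasing by 2 each time)).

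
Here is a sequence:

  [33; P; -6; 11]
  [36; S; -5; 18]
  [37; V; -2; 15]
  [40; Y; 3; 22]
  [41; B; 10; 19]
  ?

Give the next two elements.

First part — alternating steps +3, +1, +3, +1, …: 33, 36, 37, 40, 41 → 44 → 45.
Letter — letters move forward 3 places in the alphabet, wrapping Z→A: P, S, V, Y, B → E → H.
Third part: differences are 1, 3, 5, … (increasing by 2 each time), so -6, -5, -2, 3, 10 → 19 → 30.
Fourth part — alternating steps +7, −3, +7, −3, …: 11, 18, 15, 22, 19 → 26 → 23.
Putting the parts together: [44; E; 19; 26] and then [45; H; 30; 23].

[44; E; 19; 26], [45; H; 30; 23]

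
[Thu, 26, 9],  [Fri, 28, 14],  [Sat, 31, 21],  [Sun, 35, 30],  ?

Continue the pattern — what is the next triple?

Day: runs through the weekdays Mon→Sun; Thu, Fri, Sat, Sun → Mon.
Second coordinate: differences are 2, 3, 4, … (increasing by 1 each time), so 26, 28, 31, 35 → 40.
Third coordinate: differences are 5, 7, 9, … (increasing by 2 each time), so 9, 14, 21, 30 → 41.
Combining the parts gives [Mon, 40, 41].

[Mon, 40, 41]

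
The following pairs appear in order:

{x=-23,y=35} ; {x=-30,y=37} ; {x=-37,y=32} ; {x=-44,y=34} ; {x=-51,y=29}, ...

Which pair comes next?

{x=-58,y=31}

For the x, −7 each step: -23, -30, -37, -44, -51 → -58.
Y goes 35, 37, 32, 34, 29 → 31 (alternating steps +2, −5, +2, −5, …).
Combining the parts gives {x=-58,y=31}.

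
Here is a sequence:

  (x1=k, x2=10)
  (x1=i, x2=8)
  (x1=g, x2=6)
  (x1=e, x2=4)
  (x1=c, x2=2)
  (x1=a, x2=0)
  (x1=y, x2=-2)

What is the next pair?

X1 goes k, i, g, e, c, a, y → w (letters move back 2 places in the alphabet, wrapping A→Z).
X2: −2 each step; 10, 8, 6, 4, 2, 0, -2 → -4.
Combining the parts gives (x1=w, x2=-4).

(x1=w, x2=-4)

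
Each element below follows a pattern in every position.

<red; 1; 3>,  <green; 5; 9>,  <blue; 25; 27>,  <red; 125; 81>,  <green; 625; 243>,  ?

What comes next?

<blue; 3125; 729>

Colour — repeats red → green → blue: red, green, blue, red, green → blue.
Second slot: ×5 each step, so 1, 5, 25, 125, 625 → 3125.
Third slot goes 3, 9, 27, 81, 243 → 729 (×3 each step).
So the next element is <blue; 3125; 729>.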